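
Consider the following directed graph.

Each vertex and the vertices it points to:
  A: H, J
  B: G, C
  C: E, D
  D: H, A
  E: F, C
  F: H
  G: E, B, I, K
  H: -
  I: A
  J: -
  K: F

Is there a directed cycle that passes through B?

Yes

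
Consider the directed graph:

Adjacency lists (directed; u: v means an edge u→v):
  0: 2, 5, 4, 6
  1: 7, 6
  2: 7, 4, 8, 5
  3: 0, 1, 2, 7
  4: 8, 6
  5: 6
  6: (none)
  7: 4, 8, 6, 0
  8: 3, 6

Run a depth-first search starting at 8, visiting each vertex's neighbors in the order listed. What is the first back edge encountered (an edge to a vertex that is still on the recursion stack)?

4→8

DFS from 8 (visiting each vertex's neighbors in the order listed); mark gray on enter, black on exit:
8 gray
  3 gray
    0 gray
      2 gray
        7 gray
          4 gray
            4→8: 8 is gray → back edge
First back edge: 4 → 8.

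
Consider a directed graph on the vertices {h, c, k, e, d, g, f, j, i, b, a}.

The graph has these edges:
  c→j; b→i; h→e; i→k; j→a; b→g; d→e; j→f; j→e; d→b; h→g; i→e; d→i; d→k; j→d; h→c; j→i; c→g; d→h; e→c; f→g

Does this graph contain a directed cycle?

DFS with white/gray/black marking, starting from k:
k gray
k black
h gray
  e gray
    c gray
      g gray
      g black
      j gray
        d gray
          d→e: e is gray → back edge
Back edge found, so a cycle exists: e → c → j → d → e.

Yes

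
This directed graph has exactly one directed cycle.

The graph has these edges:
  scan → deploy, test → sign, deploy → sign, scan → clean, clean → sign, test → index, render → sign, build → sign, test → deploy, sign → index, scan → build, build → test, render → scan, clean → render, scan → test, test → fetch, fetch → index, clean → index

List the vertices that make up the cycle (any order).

scan, clean, render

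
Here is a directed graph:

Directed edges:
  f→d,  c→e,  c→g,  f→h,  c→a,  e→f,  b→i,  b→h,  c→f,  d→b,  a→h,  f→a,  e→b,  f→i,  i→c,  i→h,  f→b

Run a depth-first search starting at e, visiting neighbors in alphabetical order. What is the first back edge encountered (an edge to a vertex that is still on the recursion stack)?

c->e

DFS from e (visiting neighbors in alphabetical order); mark gray on enter, black on exit:
e gray
  b gray
    h gray
    h black
    i gray
      c gray
        a gray
          a→h: h black — skip
        a black
        c→e: e is gray → back edge
First back edge: c → e.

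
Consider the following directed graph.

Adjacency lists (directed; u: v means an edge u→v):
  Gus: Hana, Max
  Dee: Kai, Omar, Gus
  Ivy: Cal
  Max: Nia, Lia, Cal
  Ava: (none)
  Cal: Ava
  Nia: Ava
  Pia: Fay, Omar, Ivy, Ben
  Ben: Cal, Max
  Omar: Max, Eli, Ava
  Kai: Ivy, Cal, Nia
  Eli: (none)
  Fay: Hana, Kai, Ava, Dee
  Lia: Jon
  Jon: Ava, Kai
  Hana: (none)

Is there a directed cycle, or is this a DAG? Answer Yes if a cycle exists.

DFS with white/gray/black marking, starting from Hana:
Hana gray
Hana black
Gus gray
  Gus→Hana: Hana black — skip
  Max gray
    Nia gray
      Ava gray
      Ava black
    Nia black
    Lia gray
      Jon gray
        Jon→Ava: Ava black — skip
        Kai gray
          Ivy gray
            Cal gray
              Cal→Ava: Ava black — skip
            Cal black
          Ivy black
          Kai→Cal: Cal black — skip
          Kai→Nia: Nia black — skip
        Kai black
      Jon black
    Lia black
    Max→Cal: Cal black — skip
  Max black
Gus black
Dee gray
  Dee→Kai: Kai black — skip
  Omar gray
    Omar→Max: Max black — skip
    Eli gray
    Eli black
    Omar→Ava: Ava black — skip
  Omar black
  Dee→Gus: Gus black — skip
Dee black
Pia gray
  Fay gray
    Fay→Hana: Hana black — skip
    Fay→Kai: Kai black — skip
    Fay→Ava: Ava black — skip
    Fay→Dee: Dee black — skip
  Fay black
  Pia→Omar: Omar black — skip
  Pia→Ivy: Ivy black — skip
  Ben gray
    Ben→Cal: Cal black — skip
    Ben→Max: Max black — skip
  Ben black
Pia black
Every edge goes to a white or black vertex — no back edge, so the graph is acyclic.

No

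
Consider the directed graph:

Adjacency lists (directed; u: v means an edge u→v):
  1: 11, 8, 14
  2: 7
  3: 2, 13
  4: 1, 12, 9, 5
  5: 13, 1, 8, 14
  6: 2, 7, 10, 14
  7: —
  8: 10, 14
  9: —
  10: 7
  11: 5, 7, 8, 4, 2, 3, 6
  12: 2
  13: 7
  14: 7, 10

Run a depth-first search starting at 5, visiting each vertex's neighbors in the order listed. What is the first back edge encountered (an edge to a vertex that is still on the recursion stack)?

DFS from 5 (visiting each vertex's neighbors in the order listed); mark gray on enter, black on exit:
5 gray
  13 gray
    7 gray
    7 black
  13 black
  1 gray
    11 gray
      11→5: 5 is gray → back edge
First back edge: 11 → 5.

11→5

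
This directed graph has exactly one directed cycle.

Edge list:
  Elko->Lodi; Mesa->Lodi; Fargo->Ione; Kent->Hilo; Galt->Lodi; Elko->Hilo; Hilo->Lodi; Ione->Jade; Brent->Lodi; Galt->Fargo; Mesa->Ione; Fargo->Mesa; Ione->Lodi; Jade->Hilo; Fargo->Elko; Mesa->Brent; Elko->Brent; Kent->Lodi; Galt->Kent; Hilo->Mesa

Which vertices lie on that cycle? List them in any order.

Hilo, Ione, Jade, Mesa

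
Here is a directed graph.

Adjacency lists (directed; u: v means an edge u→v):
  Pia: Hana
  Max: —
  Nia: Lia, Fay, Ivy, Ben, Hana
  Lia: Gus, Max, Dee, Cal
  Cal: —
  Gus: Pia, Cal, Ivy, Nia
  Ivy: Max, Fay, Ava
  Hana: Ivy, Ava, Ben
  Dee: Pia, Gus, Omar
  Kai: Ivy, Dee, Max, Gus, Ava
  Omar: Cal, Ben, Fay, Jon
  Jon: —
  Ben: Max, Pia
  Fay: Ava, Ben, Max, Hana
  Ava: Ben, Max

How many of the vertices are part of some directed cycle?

10

A vertex is on a directed cycle iff it belongs to a strongly connected component of size ≥ 2 (or has a self-loop).
The vertices on cycles are {Ava, Ben, Dee, Fay, Gus, Ivy, Lia, Nia, Pia, Hana} — 10 in total.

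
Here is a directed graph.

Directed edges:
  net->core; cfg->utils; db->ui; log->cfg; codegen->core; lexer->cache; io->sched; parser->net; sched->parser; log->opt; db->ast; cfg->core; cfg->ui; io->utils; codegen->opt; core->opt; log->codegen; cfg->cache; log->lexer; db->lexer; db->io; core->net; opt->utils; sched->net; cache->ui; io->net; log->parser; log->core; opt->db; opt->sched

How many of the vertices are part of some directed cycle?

7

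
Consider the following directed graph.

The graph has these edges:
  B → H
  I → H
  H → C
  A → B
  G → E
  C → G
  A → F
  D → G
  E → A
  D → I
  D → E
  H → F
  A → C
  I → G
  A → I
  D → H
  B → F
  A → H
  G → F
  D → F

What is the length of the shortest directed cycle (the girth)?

4

For each vertex v, BFS finds the shortest path from v back to v.
The shortest such closed walk is E → A → I → G → E, length 4.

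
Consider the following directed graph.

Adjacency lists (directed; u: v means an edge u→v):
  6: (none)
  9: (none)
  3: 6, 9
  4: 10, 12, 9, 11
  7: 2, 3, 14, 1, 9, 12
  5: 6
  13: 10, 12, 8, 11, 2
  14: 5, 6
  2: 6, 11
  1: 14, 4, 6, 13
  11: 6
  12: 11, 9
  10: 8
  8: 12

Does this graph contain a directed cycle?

No

DFS with white/gray/black marking, starting from 9:
9 gray
9 black
6 gray
6 black
3 gray
  3→6: 6 black — skip
  3→9: 9 black — skip
3 black
4 gray
  10 gray
    8 gray
      12 gray
        11 gray
          11→6: 6 black — skip
        11 black
        12→9: 9 black — skip
      12 black
    8 black
  10 black
  4→12: 12 black — skip
  4→9: 9 black — skip
  4→11: 11 black — skip
4 black
7 gray
  2 gray
    2→6: 6 black — skip
    2→11: 11 black — skip
  2 black
  7→3: 3 black — skip
  14 gray
    5 gray
      5→6: 6 black — skip
    5 black
    14→6: 6 black — skip
  14 black
  1 gray
    1→14: 14 black — skip
    1→4: 4 black — skip
    1→6: 6 black — skip
    13 gray
      13→10: 10 black — skip
      13→12: 12 black — skip
      13→8: 8 black — skip
      13→11: 11 black — skip
      13→2: 2 black — skip
    13 black
  1 black
  7→9: 9 black — skip
  7→12: 12 black — skip
7 black
Every edge goes to a white or black vertex — no back edge, so the graph is acyclic.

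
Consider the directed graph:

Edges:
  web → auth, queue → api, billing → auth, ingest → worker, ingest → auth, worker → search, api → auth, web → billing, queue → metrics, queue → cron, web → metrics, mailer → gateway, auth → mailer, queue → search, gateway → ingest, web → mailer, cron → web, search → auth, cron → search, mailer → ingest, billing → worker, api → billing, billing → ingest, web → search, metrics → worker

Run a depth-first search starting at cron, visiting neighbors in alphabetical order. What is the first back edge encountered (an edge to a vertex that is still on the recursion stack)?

ingest→auth

DFS from cron (visiting neighbors in alphabetical order); mark gray on enter, black on exit:
cron gray
  search gray
    auth gray
      mailer gray
        gateway gray
          ingest gray
            ingest→auth: auth is gray → back edge
First back edge: ingest → auth.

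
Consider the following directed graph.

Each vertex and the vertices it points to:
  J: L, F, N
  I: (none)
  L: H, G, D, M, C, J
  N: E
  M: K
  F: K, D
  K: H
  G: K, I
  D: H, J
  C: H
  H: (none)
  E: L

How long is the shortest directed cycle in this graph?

2

For each vertex v, BFS finds the shortest path from v back to v.
The shortest such closed walk is J → L → J, length 2.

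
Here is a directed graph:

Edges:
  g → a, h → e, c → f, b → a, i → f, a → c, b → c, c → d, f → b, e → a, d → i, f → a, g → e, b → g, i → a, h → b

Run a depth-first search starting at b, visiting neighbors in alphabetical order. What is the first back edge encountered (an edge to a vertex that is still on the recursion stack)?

DFS from b (visiting neighbors in alphabetical order); mark gray on enter, black on exit:
b gray
  a gray
    c gray
      d gray
        i gray
          i→a: a is gray → back edge
First back edge: i → a.

i->a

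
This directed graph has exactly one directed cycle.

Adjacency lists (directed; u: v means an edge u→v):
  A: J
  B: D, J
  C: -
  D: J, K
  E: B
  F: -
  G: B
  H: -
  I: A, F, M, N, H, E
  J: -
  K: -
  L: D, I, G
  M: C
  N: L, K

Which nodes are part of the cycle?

DFS with gray/black marking from I:
I gray
  A gray
    J gray
    J black
  A black
  F gray
  F black
  M gray
    C gray
    C black
  M black
  N gray
    L gray
      D gray
        D→J: J black — skip
        K gray
        K black
      D black
      L→I: I is gray → back edge
Back edge closes the cycle I → N → L → I; its vertices are {I, L, N}.

I, L, N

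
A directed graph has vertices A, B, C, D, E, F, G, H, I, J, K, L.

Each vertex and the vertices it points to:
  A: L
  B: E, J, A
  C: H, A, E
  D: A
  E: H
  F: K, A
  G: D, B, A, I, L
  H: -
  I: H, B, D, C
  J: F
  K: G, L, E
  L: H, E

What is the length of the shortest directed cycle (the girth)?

5

For each vertex v, BFS finds the shortest path from v back to v.
The shortest such closed walk is G → B → J → F → K → G, length 5.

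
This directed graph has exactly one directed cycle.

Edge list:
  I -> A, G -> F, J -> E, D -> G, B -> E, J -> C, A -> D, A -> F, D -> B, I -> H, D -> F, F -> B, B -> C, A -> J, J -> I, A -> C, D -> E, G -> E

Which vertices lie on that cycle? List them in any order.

A, I, J

DFS with gray/black marking from A:
A gray
  D gray
    E gray
    E black
    F gray
      B gray
        B→E: E black — skip
        C gray
        C black
      B black
    F black
    D→B: B black — skip
    G gray
      G→F: F black — skip
      G→E: E black — skip
    G black
  D black
  A→C: C black — skip
  A→F: F black — skip
  J gray
    I gray
      H gray
      H black
      I→A: A is gray → back edge
Back edge closes the cycle A → J → I → A; its vertices are {A, I, J}.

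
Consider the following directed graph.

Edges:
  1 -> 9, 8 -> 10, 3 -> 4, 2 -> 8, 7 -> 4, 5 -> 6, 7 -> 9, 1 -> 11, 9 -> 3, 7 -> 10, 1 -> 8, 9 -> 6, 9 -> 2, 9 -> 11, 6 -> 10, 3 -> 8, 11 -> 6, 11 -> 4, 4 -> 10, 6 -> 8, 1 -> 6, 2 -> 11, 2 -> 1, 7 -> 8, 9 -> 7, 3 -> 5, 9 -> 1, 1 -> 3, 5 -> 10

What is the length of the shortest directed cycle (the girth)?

For each vertex v, BFS finds the shortest path from v back to v.
The shortest such closed walk is 1 → 9 → 1, length 2.

2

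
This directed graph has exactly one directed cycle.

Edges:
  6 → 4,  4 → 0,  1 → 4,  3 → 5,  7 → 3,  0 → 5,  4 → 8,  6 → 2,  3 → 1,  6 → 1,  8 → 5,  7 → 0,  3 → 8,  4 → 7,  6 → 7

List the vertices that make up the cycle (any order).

1, 3, 4, 7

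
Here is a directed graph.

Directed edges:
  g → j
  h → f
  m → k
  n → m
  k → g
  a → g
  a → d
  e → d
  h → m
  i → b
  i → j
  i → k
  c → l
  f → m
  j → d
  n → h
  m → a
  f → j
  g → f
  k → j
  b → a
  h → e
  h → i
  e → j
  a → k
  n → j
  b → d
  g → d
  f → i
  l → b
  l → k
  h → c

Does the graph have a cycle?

Yes

DFS with white/gray/black marking, starting from g:
g gray
  j gray
    d gray
    d black
  j black
  g→d: d black — skip
  f gray
    i gray
      b gray
        b→d: d black — skip
        a gray
          a→d: d black — skip
          a→g: g is gray → back edge
Back edge found, so a cycle exists: g → f → i → b → a → g.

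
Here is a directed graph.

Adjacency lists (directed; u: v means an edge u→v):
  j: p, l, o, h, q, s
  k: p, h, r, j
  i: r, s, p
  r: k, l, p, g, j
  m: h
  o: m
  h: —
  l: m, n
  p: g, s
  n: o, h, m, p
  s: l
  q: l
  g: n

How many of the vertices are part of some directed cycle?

A vertex is on a directed cycle iff it belongs to a strongly connected component of size ≥ 2 (or has a self-loop).
The vertices on cycles are {g, k, l, n, p, r, s} — 7 in total.

7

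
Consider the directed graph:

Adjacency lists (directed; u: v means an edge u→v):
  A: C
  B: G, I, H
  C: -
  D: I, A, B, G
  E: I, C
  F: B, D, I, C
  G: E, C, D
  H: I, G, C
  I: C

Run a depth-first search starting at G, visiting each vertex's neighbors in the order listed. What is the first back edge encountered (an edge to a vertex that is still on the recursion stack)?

B->G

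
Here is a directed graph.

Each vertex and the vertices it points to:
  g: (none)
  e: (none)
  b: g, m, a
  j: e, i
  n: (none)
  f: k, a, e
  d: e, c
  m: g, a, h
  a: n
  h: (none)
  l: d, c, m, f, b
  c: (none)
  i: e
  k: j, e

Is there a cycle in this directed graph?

No

DFS with white/gray/black marking, starting from e:
e gray
e black
g gray
g black
b gray
  b→g: g black — skip
  m gray
    m→g: g black — skip
    a gray
      n gray
      n black
    a black
    h gray
    h black
  m black
  b→a: a black — skip
b black
j gray
  j→e: e black — skip
  i gray
    i→e: e black — skip
  i black
j black
f gray
  k gray
    k→j: j black — skip
    k→e: e black — skip
  k black
  f→a: a black — skip
  f→e: e black — skip
f black
d gray
  d→e: e black — skip
  c gray
  c black
d black
l gray
  l→d: d black — skip
  l→c: c black — skip
  l→m: m black — skip
  l→f: f black — skip
  l→b: b black — skip
l black
Every edge goes to a white or black vertex — no back edge, so the graph is acyclic.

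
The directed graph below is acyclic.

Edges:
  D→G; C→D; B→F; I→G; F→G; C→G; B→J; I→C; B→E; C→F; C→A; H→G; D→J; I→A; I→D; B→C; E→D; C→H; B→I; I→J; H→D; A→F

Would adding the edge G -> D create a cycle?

Adding G→D creates a cycle iff D can already reach G.
Path from D: D → G.
So D → … → G → D is a cycle.

Yes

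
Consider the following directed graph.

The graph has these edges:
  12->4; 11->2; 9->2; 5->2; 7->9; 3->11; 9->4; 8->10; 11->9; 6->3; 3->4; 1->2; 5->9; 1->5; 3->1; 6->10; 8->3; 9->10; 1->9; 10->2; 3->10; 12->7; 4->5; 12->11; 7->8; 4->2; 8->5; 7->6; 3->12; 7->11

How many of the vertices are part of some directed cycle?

A vertex is on a directed cycle iff it belongs to a strongly connected component of size ≥ 2 (or has a self-loop).
The vertices on cycles are {3, 4, 5, 6, 7, 8, 9, 12} — 8 in total.

8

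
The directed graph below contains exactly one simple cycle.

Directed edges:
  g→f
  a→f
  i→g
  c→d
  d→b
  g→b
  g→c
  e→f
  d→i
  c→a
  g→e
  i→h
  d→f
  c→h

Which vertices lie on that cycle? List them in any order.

DFS with gray/black marking from c:
c gray
  h gray
  h black
  a gray
    f gray
    f black
  a black
  d gray
    i gray
      g gray
        g→c: c is gray → back edge
Back edge closes the cycle c → d → i → g → c; its vertices are {c, d, g, i}.

c, d, g, i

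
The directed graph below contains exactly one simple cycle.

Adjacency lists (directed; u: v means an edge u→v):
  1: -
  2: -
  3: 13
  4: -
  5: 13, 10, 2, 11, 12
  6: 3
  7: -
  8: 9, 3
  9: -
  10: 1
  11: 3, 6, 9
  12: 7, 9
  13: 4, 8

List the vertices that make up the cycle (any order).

3, 8, 13

DFS with gray/black marking from 13:
13 gray
  4 gray
  4 black
  8 gray
    9 gray
    9 black
    3 gray
      3→13: 13 is gray → back edge
Back edge closes the cycle 13 → 8 → 3 → 13; its vertices are {3, 8, 13}.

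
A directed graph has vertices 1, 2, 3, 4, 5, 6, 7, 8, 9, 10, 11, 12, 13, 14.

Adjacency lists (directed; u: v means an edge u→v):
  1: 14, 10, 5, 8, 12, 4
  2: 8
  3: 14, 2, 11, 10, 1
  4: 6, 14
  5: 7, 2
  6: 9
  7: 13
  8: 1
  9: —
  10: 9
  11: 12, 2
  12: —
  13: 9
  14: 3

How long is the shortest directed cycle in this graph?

For each vertex v, BFS finds the shortest path from v back to v.
The shortest such closed walk is 14 → 3 → 14, length 2.

2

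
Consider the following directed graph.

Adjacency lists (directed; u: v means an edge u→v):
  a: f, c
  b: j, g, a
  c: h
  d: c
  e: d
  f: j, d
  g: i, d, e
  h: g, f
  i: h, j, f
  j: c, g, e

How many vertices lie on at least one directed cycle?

8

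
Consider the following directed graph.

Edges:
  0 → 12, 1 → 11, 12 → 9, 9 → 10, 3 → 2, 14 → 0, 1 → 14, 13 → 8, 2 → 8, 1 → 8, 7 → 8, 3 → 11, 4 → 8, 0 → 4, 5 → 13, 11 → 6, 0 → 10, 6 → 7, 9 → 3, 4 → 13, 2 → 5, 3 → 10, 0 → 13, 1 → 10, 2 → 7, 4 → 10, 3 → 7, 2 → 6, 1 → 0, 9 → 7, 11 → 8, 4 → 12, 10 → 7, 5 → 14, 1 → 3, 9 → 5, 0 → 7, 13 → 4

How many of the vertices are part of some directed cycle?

9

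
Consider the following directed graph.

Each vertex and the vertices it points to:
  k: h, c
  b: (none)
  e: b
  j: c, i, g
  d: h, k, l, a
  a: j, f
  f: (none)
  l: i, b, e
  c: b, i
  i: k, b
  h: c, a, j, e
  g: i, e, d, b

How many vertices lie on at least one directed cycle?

A vertex is on a directed cycle iff it belongs to a strongly connected component of size ≥ 2 (or has a self-loop).
The vertices on cycles are {a, c, d, g, h, i, j, k, l} — 9 in total.

9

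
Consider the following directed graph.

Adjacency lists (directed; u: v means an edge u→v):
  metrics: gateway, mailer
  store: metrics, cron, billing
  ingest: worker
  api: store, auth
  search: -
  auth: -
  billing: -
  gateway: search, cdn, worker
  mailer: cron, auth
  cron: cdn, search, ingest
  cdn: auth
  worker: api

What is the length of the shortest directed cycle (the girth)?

5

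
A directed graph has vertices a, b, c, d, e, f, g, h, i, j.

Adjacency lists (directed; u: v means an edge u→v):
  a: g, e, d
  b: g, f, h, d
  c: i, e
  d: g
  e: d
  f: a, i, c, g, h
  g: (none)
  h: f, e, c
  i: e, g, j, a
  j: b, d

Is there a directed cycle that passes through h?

Yes

h is on a cycle iff h can reach itself via ≥1 edge.
h → f → h — yes.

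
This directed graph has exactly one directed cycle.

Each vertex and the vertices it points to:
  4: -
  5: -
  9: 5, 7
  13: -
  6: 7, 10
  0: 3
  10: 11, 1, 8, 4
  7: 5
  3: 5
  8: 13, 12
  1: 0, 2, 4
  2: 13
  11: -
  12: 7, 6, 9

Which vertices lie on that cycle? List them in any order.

6, 8, 10, 12

DFS with gray/black marking from 10:
10 gray
  11 gray
  11 black
  1 gray
    0 gray
      3 gray
        5 gray
        5 black
      3 black
    0 black
    2 gray
      13 gray
      13 black
    2 black
    4 gray
    4 black
  1 black
  8 gray
    8→13: 13 black — skip
    12 gray
      7 gray
        7→5: 5 black — skip
      7 black
      6 gray
        6→7: 7 black — skip
        6→10: 10 is gray → back edge
Back edge closes the cycle 10 → 8 → 12 → 6 → 10; its vertices are {6, 8, 10, 12}.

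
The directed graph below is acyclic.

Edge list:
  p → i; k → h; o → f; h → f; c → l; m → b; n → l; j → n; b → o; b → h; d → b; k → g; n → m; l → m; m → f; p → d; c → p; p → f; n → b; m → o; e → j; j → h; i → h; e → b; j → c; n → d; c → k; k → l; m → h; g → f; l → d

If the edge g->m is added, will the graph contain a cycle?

Adding g→m creates a cycle iff m can already reach g.
Explore from m: no path reaches g. The graph stays acyclic.

No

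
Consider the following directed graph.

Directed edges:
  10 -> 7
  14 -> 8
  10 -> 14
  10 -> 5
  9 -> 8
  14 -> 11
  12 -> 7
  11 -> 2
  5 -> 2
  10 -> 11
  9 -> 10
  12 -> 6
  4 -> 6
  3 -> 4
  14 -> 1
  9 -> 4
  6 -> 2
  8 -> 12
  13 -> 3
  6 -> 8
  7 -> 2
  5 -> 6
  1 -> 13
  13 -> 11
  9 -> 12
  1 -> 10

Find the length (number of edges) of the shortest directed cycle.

For each vertex v, BFS finds the shortest path from v back to v.
The shortest such closed walk is 10 → 14 → 1 → 10, length 3.

3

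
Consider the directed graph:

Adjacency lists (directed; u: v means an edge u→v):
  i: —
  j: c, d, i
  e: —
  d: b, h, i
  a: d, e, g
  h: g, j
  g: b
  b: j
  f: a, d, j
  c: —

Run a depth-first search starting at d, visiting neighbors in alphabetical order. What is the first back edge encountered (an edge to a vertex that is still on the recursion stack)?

DFS from d (visiting neighbors in alphabetical order); mark gray on enter, black on exit:
d gray
  b gray
    j gray
      c gray
      c black
      j→d: d is gray → back edge
First back edge: j → d.

j→d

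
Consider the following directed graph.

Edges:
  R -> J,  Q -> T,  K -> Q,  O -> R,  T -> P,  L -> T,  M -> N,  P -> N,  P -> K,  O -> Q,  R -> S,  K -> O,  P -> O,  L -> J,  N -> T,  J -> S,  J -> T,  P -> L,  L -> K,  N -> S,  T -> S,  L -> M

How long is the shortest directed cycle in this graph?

3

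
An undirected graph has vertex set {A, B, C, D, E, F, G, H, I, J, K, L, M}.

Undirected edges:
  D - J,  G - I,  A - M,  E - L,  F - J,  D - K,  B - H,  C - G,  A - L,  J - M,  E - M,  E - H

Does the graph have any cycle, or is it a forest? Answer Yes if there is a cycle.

Yes

DFS, tracking each vertex's parent; an edge to a visited non-parent vertex closes a cycle.
Start from G:
visit G (parent –)
  visit I (parent G)
    I–G: parent, skip
  visit C (parent G)
    C–G: parent, skip
visit A (parent –)
  visit L (parent A)
    visit E (parent L)
      E–L: parent, skip
      visit M (parent E)
        M–A: A visited and ≠ parent → cycle
Cycle: A – L – E – M – A.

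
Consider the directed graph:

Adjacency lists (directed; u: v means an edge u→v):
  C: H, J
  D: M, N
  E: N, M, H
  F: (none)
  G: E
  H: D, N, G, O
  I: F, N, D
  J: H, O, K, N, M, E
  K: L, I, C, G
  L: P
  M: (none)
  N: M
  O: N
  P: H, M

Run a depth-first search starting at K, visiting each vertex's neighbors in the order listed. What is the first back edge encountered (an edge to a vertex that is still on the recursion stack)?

DFS from K (visiting each vertex's neighbors in the order listed); mark gray on enter, black on exit:
K gray
  L gray
    P gray
      H gray
        D gray
          M gray
          M black
          N gray
            N→M: M black — skip
          N black
        D black
        H→N: N black — skip
        G gray
          E gray
            E→N: N black — skip
            E→M: M black — skip
            E→H: H is gray → back edge
First back edge: E → H.

E→H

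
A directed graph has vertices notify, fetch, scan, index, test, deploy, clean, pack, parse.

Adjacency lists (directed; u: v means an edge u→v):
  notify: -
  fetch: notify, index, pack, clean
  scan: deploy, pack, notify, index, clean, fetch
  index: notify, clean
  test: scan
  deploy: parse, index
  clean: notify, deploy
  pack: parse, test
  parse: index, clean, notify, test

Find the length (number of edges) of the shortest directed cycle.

For each vertex v, BFS finds the shortest path from v back to v.
The shortest such closed walk is test → scan → pack → test, length 3.

3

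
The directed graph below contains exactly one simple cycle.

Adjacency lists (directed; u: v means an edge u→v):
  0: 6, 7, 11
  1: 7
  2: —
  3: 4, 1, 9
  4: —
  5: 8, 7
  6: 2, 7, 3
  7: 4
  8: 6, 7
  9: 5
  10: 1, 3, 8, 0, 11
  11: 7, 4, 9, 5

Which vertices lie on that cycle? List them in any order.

3, 5, 6, 8, 9

DFS with gray/black marking from 6:
6 gray
  2 gray
  2 black
  7 gray
    4 gray
    4 black
  7 black
  3 gray
    3→4: 4 black — skip
    1 gray
      1→7: 7 black — skip
    1 black
    9 gray
      5 gray
        8 gray
          8→6: 6 is gray → back edge
Back edge closes the cycle 6 → 3 → 9 → 5 → 8 → 6; its vertices are {3, 5, 6, 8, 9}.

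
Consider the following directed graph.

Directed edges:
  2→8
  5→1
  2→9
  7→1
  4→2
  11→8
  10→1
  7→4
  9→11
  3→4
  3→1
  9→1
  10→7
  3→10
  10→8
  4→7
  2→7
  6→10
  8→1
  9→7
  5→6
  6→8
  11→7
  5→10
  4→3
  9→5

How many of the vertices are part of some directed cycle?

A vertex is on a directed cycle iff it belongs to a strongly connected component of size ≥ 2 (or has a self-loop).
The vertices on cycles are {2, 3, 4, 5, 6, 7, 9, 10, 11} — 9 in total.

9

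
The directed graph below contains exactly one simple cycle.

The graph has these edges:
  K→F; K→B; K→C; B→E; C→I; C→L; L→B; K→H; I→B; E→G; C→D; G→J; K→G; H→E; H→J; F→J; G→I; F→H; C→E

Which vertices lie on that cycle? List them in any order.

B, E, G, I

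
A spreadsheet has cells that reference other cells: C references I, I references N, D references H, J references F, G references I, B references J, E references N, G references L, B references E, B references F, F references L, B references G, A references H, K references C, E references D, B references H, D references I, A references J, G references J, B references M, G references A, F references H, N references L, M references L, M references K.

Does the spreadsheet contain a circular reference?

DFS with white/gray/black marking, starting from G:
G gray
  A gray
    H gray
    H black
    J gray
      F gray
        F→H: H black — skip
        L gray
        L black
      F black
    J black
  A black
  G→J: J black — skip
  I gray
    N gray
      N→L: L black — skip
    N black
  I black
  G→L: L black — skip
G black
M gray
  K gray
    C gray
      C→I: I black — skip
    C black
  K black
  M→L: L black — skip
M black
B gray
  B→H: H black — skip
  B→F: F black — skip
  E gray
    D gray
      D→I: I black — skip
      D→H: H black — skip
    D black
    E→N: N black — skip
  E black
  B→J: J black — skip
  B→G: G black — skip
  B→M: M black — skip
B black
Every edge goes to a white or black vertex — no back edge, so the graph is acyclic.

No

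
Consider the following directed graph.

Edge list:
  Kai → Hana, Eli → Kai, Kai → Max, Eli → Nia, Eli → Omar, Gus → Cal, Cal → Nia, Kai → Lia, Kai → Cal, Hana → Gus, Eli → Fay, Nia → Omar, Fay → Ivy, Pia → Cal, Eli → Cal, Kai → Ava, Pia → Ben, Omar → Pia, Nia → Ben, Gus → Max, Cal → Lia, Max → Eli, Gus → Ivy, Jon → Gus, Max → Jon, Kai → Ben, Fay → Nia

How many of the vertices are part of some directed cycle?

A vertex is on a directed cycle iff it belongs to a strongly connected component of size ≥ 2 (or has a self-loop).
The vertices on cycles are {Cal, Eli, Gus, Jon, Kai, Max, Nia, Pia, Hana, Omar} — 10 in total.

10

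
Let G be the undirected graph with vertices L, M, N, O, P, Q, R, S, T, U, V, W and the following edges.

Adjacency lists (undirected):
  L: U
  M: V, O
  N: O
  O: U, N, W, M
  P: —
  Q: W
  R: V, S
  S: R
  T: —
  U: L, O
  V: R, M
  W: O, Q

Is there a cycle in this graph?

No

DFS, tracking each vertex's parent; an edge to a visited non-parent vertex closes a cycle.
Start from Q:
visit Q (parent –)
  visit W (parent Q)
    visit O (parent W)
      visit U (parent O)
        visit L (parent U)
          L–U: parent, skip
        U–O: parent, skip
      visit N (parent O)
        N–O: parent, skip
      O–W: parent, skip
      visit M (parent O)
        visit V (parent M)
          visit R (parent V)
            R–V: parent, skip
            visit S (parent R)
              S–R: parent, skip
          V–M: parent, skip
        M–O: parent, skip
    W–Q: parent, skip
visit P (parent –)
visit T (parent –)
No non-parent visited neighbor found — the graph is a forest.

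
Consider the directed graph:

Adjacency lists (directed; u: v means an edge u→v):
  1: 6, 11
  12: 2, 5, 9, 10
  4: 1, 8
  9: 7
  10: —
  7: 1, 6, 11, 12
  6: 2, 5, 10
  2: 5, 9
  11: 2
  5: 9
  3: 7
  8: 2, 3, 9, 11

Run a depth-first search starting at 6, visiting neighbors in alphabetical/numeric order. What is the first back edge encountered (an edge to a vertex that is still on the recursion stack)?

1->6

DFS from 6 (visiting neighbors in alphabetical/numeric order); mark gray on enter, black on exit:
6 gray
  2 gray
    5 gray
      9 gray
        7 gray
          1 gray
            1→6: 6 is gray → back edge
First back edge: 1 → 6.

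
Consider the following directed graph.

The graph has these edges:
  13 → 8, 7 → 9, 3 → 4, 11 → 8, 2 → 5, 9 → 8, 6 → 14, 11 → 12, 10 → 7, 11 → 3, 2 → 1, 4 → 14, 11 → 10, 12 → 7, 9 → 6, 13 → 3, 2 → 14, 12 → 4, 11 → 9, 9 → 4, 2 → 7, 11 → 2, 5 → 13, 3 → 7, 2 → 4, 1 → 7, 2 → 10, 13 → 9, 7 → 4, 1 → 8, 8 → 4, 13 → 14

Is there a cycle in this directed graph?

No

DFS with white/gray/black marking, starting from 14:
14 gray
14 black
1 gray
  8 gray
    4 gray
      4→14: 14 black — skip
    4 black
  8 black
  7 gray
    9 gray
      9→8: 8 black — skip
      6 gray
        6→14: 14 black — skip
      6 black
      9→4: 4 black — skip
    9 black
    7→4: 4 black — skip
  7 black
1 black
2 gray
  2→7: 7 black — skip
  10 gray
    10→7: 7 black — skip
  10 black
  2→4: 4 black — skip
  5 gray
    13 gray
      13→8: 8 black — skip
      13→9: 9 black — skip
      13→14: 14 black — skip
      3 gray
        3→7: 7 black — skip
        3→4: 4 black — skip
      3 black
    13 black
  5 black
  2→1: 1 black — skip
  2→14: 14 black — skip
2 black
11 gray
  11→2: 2 black — skip
  11→10: 10 black — skip
  11→3: 3 black — skip
  11→9: 9 black — skip
  12 gray
    12→7: 7 black — skip
    12→4: 4 black — skip
  12 black
  11→8: 8 black — skip
11 black
Every edge goes to a white or black vertex — no back edge, so the graph is acyclic.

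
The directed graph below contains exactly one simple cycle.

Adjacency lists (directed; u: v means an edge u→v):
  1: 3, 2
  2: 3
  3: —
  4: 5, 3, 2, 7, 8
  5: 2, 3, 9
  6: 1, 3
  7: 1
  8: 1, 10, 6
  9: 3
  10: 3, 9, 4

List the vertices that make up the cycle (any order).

DFS with gray/black marking from 4:
4 gray
  5 gray
    2 gray
      3 gray
      3 black
    2 black
    5→3: 3 black — skip
    9 gray
      9→3: 3 black — skip
    9 black
  5 black
  4→3: 3 black — skip
  4→2: 2 black — skip
  7 gray
    1 gray
      1→3: 3 black — skip
      1→2: 2 black — skip
    1 black
  7 black
  8 gray
    8→1: 1 black — skip
    10 gray
      10→3: 3 black — skip
      10→9: 9 black — skip
      10→4: 4 is gray → back edge
Back edge closes the cycle 4 → 8 → 10 → 4; its vertices are {4, 8, 10}.

4, 8, 10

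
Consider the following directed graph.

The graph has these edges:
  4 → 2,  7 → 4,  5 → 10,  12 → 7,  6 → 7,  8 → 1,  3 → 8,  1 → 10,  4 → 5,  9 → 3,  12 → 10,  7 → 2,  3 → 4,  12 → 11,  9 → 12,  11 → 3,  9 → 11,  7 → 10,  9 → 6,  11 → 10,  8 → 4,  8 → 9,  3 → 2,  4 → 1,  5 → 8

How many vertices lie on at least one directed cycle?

A vertex is on a directed cycle iff it belongs to a strongly connected component of size ≥ 2 (or has a self-loop).
The vertices on cycles are {3, 4, 5, 6, 7, 8, 9, 11, 12} — 9 in total.

9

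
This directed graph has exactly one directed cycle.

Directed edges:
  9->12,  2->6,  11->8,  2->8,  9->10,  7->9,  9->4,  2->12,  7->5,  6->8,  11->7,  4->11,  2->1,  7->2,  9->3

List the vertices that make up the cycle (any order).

DFS with gray/black marking from 7:
7 gray
  9 gray
    12 gray
    12 black
    4 gray
      11 gray
        11→7: 7 is gray → back edge
Back edge closes the cycle 7 → 9 → 4 → 11 → 7; its vertices are {4, 7, 9, 11}.

4, 7, 9, 11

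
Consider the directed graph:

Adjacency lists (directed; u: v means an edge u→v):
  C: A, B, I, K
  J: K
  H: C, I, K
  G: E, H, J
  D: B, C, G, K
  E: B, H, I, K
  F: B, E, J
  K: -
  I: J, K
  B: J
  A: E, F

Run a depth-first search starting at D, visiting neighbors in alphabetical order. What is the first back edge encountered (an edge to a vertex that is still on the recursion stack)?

DFS from D (visiting neighbors in alphabetical order); mark gray on enter, black on exit:
D gray
  B gray
    J gray
      K gray
      K black
    J black
  B black
  C gray
    A gray
      E gray
        E→B: B black — skip
        H gray
          H→C: C is gray → back edge
First back edge: H → C.

H→C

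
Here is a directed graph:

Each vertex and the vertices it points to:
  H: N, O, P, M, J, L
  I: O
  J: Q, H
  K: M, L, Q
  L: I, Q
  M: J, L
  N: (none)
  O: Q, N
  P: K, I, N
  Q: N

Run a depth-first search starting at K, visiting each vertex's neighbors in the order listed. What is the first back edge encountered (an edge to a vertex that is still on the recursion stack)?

P→K

DFS from K (visiting each vertex's neighbors in the order listed); mark gray on enter, black on exit:
K gray
  M gray
    J gray
      Q gray
        N gray
        N black
      Q black
      H gray
        H→N: N black — skip
        O gray
          O→Q: Q black — skip
          O→N: N black — skip
        O black
        P gray
          P→K: K is gray → back edge
First back edge: P → K.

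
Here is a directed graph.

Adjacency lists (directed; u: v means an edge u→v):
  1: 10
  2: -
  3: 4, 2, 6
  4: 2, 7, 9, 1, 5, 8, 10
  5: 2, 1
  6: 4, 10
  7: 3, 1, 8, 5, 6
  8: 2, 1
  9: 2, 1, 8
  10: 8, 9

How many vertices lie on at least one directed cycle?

8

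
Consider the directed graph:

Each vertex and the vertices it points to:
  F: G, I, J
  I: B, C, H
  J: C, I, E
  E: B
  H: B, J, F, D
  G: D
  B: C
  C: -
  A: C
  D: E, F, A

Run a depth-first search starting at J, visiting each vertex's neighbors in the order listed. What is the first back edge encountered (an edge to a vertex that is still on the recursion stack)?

H->J

DFS from J (visiting each vertex's neighbors in the order listed); mark gray on enter, black on exit:
J gray
  C gray
  C black
  I gray
    B gray
      B→C: C black — skip
    B black
    I→C: C black — skip
    H gray
      H→B: B black — skip
      H→J: J is gray → back edge
First back edge: H → J.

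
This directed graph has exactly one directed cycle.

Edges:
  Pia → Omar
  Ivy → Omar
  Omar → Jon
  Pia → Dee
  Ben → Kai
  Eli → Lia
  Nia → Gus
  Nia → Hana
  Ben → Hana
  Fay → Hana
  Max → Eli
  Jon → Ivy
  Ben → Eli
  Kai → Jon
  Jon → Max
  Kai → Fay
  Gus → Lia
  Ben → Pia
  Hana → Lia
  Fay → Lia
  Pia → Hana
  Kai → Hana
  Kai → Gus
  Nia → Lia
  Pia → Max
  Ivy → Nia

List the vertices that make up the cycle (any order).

Ivy, Jon, Omar

DFS with gray/black marking from Jon:
Jon gray
  Max gray
    Eli gray
      Lia gray
      Lia black
    Eli black
  Max black
  Ivy gray
    Omar gray
      Omar→Jon: Jon is gray → back edge
Back edge closes the cycle Jon → Ivy → Omar → Jon; its vertices are {Ivy, Jon, Omar}.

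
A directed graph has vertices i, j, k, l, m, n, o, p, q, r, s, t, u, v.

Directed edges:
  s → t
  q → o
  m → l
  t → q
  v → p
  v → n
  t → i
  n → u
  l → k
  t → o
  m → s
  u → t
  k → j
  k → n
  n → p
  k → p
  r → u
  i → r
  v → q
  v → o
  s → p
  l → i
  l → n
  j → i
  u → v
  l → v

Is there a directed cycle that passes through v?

Yes

v is on a cycle iff v can reach itself via ≥1 edge.
v → n → u → v — yes.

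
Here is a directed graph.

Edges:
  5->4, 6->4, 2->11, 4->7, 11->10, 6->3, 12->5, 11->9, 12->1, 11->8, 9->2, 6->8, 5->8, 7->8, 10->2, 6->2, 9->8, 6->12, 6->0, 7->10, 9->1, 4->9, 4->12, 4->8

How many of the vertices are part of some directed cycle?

7

A vertex is on a directed cycle iff it belongs to a strongly connected component of size ≥ 2 (or has a self-loop).
The vertices on cycles are {2, 4, 5, 9, 10, 11, 12} — 7 in total.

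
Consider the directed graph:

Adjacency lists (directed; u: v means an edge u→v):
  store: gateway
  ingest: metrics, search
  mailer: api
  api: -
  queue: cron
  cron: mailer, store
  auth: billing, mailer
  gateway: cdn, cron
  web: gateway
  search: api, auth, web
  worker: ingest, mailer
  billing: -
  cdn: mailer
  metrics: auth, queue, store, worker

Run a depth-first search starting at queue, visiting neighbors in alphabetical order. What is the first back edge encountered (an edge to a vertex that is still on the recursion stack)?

gateway→cron

DFS from queue (visiting neighbors in alphabetical order); mark gray on enter, black on exit:
queue gray
  cron gray
    mailer gray
      api gray
      api black
    mailer black
    store gray
      gateway gray
        cdn gray
          cdn→mailer: mailer black — skip
        cdn black
        gateway→cron: cron is gray → back edge
First back edge: gateway → cron.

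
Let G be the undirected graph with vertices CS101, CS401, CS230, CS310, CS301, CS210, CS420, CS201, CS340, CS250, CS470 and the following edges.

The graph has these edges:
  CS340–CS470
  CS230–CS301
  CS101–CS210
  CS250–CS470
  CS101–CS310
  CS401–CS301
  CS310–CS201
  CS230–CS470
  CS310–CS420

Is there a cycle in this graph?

DFS, tracking each vertex's parent; an edge to a visited non-parent vertex closes a cycle.
Start from CS470:
visit CS470 (parent –)
  visit CS340 (parent CS470)
    CS340–CS470: parent, skip
  visit CS250 (parent CS470)
    CS250–CS470: parent, skip
  visit CS230 (parent CS470)
    CS230–CS470: parent, skip
    visit CS301 (parent CS230)
      CS301–CS230: parent, skip
      visit CS401 (parent CS301)
        CS401–CS301: parent, skip
visit CS101 (parent –)
  visit CS210 (parent CS101)
    CS210–CS101: parent, skip
  visit CS310 (parent CS101)
    visit CS420 (parent CS310)
      CS420–CS310: parent, skip
    visit CS201 (parent CS310)
      CS201–CS310: parent, skip
    CS310–CS101: parent, skip
No non-parent visited neighbor found — the graph is a forest.

No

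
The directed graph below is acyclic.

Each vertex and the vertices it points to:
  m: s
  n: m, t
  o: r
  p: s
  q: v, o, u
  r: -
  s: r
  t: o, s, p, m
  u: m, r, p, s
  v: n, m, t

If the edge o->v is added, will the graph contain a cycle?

Yes

Adding o→v creates a cycle iff v can already reach o.
Path from v: v → t → o.
So v → … → o → v is a cycle.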